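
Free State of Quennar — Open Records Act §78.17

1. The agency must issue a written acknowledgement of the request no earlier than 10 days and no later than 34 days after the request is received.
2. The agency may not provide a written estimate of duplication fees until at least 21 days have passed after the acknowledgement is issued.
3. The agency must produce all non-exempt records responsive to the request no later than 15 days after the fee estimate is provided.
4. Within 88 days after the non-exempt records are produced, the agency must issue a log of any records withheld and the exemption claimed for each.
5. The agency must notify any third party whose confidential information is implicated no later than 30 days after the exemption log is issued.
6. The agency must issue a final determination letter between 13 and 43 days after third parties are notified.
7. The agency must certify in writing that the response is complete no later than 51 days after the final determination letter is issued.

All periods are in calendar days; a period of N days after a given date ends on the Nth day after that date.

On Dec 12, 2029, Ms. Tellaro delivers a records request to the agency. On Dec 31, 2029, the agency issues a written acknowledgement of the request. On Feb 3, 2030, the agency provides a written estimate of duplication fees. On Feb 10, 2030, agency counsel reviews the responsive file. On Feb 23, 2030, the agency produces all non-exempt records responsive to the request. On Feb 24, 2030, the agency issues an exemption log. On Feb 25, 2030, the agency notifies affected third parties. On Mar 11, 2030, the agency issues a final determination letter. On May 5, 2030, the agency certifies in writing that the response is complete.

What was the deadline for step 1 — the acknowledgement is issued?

Jan 15, 2030

Step 1 runs from Dec 12, 2029, when the request is received. The window is 10–34 days after Dec 12, 2029; it closes on Jan 15, 2030.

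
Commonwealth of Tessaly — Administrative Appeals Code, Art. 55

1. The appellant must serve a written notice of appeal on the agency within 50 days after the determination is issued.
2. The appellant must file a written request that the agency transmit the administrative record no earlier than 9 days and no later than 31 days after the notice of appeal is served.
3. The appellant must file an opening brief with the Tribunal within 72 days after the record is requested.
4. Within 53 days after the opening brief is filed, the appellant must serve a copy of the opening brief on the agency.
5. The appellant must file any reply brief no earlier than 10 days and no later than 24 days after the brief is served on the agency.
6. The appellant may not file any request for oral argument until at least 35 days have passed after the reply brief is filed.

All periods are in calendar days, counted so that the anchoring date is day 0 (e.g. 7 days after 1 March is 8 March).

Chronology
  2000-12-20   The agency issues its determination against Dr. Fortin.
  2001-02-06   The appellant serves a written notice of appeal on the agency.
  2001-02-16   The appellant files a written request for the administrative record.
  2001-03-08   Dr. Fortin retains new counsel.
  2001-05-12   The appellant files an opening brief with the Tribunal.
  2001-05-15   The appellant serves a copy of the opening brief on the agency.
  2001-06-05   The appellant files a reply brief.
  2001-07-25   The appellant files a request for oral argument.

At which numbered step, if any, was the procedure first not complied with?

Step 3

(1) due by 2000-12-20 + 50 days = 2001-02-08; completed 2001-02-06, before the deadline.
(2) the permitted window runs from 2001-02-06 + 9 = 2001-02-15 to 2001-02-06 + 31 = 2001-03-09; done 2001-02-16 — within the window.
(3) due by 2001-02-16 + 72 days = 2001-04-29; 2001-05-12 misses that deadline by 13 days.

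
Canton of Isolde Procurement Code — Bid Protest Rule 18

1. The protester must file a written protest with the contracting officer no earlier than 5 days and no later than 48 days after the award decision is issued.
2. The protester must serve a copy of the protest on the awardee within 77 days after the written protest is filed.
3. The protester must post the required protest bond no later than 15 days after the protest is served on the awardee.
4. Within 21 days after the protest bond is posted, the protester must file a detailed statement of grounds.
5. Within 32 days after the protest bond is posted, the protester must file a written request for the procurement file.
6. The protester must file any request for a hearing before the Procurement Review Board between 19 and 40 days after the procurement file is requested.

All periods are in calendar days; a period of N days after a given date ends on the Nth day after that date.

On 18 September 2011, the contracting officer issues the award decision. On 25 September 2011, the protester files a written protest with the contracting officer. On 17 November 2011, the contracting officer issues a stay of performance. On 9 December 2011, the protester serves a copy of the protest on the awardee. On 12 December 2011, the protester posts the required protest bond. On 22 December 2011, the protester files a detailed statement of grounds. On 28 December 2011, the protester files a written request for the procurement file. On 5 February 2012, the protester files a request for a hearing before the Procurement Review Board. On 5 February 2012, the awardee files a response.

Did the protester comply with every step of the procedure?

Yes

(1) the permitted window runs from 18 September 2011 + 5 = 23 September 2011 to 18 September 2011 + 48 = 5 November 2011; 25 September 2011 falls inside that range.
(2) due by 25 September 2011 + 77 days = 11 December 2011; 9 December 2011 is within that limit.
(3) due by 9 December 2011 + 15 days = 24 December 2011; done 12 December 2011 — timely.
(4) due by 12 December 2011 + 21 days = 2 January 2012; 22 December 2011 is within that limit.
(5) due by 12 December 2011 + 32 days = 13 January 2012; 28 December 2011 is within that limit.
(6) the permitted window runs from 28 December 2011 + 19 = 16 January 2012 to 28 December 2011 + 40 = 6 February 2012; done 5 February 2012, which is between those dates.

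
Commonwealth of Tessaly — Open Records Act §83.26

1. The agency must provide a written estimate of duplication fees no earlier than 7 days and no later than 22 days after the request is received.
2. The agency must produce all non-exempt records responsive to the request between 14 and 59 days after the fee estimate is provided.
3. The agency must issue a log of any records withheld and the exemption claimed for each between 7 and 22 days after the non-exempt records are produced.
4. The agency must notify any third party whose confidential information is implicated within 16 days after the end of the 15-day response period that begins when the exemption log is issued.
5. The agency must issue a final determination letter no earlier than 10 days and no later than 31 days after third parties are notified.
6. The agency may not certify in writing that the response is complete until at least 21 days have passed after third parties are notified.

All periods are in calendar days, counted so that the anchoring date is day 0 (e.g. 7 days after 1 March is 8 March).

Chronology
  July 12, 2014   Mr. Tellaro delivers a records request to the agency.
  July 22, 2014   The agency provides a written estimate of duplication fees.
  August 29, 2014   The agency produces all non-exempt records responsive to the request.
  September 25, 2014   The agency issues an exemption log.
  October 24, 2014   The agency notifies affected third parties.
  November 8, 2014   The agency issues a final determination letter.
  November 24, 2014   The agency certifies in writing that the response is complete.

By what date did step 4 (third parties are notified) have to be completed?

October 26, 2014

The exemption log is issued on September 25, 2014; the 15-day response period therefore ends October 10, 2014, and step 4 runs from that date. 16 days after October 10, 2014 is October 26, 2014.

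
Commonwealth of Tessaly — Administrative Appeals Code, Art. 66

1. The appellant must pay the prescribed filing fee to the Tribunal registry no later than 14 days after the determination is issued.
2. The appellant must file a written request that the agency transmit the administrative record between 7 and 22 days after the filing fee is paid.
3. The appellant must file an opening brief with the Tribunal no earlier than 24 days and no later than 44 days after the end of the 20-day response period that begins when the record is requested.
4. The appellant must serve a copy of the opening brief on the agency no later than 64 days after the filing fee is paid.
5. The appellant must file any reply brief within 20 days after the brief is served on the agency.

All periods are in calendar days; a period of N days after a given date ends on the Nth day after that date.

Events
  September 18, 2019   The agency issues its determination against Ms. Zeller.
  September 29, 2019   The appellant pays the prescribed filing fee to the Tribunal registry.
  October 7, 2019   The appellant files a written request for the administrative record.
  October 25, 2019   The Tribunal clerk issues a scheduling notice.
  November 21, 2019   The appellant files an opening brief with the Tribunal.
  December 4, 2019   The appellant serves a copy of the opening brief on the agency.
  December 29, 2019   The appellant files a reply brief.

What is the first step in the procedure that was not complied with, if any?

Step 4

(1) due by September 18, 2019 + 14 days = October 2, 2019; completed September 29, 2019, before the deadline.
(2) the permitted window runs from September 29, 2019 + 7 = October 6, 2019 to September 29, 2019 + 22 = October 21, 2019; October 7, 2019 falls inside that range.
(3) the permitted window runs from October 27, 2019 + 24 = November 20, 2019 to October 27, 2019 + 44 = December 10, 2019; done November 21, 2019, which is between those dates.
(4) due by September 29, 2019 + 64 days = December 2, 2019; December 4, 2019 misses that deadline by 2 days.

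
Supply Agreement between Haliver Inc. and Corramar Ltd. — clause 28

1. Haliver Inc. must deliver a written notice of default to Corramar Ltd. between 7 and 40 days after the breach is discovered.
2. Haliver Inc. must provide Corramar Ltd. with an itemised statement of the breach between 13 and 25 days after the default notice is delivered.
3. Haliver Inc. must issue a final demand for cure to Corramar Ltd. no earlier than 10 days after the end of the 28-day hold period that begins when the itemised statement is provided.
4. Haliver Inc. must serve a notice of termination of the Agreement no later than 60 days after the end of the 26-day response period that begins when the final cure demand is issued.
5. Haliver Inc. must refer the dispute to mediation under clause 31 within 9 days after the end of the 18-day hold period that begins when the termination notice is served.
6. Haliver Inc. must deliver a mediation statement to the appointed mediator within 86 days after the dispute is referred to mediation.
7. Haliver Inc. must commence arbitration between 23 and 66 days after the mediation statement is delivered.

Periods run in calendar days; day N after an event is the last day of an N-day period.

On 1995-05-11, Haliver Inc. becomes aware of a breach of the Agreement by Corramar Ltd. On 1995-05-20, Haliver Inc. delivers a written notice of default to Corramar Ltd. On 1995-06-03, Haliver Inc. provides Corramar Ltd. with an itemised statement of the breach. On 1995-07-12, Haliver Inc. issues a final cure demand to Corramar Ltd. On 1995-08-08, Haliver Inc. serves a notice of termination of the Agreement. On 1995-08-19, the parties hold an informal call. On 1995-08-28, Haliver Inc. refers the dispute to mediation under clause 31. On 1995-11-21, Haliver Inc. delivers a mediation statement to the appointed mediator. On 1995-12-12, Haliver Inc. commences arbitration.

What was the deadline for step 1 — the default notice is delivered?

Step 1 runs from 1995-05-11, when the breach is discovered. The window is 7–40 days after 1995-05-11; it closes on 1995-06-20.

1995-06-20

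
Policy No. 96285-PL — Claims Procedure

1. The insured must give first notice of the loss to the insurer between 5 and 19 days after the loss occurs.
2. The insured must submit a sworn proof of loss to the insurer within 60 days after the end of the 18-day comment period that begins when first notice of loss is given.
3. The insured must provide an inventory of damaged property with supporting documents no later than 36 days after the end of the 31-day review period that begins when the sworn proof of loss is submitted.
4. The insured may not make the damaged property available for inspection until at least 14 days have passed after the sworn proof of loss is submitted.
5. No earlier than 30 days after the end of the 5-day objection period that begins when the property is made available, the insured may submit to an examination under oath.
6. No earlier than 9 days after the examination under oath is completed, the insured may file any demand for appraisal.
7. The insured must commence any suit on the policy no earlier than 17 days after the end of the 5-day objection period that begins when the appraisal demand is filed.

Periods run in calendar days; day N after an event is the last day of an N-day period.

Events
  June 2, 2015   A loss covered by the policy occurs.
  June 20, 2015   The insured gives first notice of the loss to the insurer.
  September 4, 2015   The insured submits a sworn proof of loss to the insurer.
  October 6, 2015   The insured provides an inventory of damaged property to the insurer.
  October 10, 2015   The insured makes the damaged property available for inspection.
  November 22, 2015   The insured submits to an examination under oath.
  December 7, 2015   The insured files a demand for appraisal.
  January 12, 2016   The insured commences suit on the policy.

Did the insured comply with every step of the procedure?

(1) the permitted window runs from June 2, 2015 + 5 = June 7, 2015 to June 2, 2015 + 19 = June 21, 2015; done June 20, 2015 — within the window.
(2) due by July 8, 2015 + 60 days = September 6, 2015; done September 4, 2015 — timely.
(3) due by October 5, 2015 + 36 days = November 10, 2015; done October 6, 2015 — timely.
(4) permitted from September 4, 2015 + 14 days = September 18, 2015 onward; done October 10, 2015, after the minimum wait.
(5) permitted from October 15, 2015 + 30 days = November 14, 2015 onward; November 22, 2015 is on or after that date.
(6) permitted from November 22, 2015 + 9 days = December 1, 2015 onward; done December 7, 2015 — permitted.
(7) permitted from December 12, 2015 + 17 days = December 29, 2015 onward; done January 12, 2016 — permitted.

Yes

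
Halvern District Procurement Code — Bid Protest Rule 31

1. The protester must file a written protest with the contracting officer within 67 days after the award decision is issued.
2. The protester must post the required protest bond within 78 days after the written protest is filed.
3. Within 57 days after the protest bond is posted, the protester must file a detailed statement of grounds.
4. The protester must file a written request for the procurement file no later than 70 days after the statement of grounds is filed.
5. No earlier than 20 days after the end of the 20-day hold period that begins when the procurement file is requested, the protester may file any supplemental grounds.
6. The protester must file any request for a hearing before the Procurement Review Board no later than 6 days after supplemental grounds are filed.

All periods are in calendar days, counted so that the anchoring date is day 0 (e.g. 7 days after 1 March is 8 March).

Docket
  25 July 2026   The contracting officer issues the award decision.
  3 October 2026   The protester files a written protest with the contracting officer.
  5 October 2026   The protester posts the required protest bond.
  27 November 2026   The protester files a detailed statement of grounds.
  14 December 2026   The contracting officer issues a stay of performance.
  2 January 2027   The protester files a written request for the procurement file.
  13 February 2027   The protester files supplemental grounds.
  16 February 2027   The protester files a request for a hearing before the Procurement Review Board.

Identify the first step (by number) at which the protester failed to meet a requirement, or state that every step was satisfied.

Step 1

Step 1 — counting 67 days from 25 July 2026 (when the award decision is issued) gives a deadline of 30 September 2026; 3 October 2026 misses that deadline by 3 days.
The procedure was therefore not followed at step 1.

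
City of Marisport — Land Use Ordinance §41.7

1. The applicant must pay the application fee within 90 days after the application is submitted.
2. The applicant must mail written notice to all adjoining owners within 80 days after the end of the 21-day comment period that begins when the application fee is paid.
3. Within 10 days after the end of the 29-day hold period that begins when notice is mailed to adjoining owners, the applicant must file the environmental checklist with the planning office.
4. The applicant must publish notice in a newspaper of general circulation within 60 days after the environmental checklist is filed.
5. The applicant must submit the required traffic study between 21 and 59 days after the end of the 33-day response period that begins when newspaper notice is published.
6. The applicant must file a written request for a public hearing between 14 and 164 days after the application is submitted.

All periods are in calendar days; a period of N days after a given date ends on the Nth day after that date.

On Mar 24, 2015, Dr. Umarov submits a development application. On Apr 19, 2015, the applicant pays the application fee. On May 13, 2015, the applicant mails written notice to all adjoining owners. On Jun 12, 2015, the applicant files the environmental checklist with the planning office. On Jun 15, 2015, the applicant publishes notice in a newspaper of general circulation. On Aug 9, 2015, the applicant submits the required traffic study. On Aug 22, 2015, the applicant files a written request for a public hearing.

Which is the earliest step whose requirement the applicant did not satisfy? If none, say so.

None — every step was satisfied

Step 1 — counting 90 days from Mar 24, 2015 (when the application is submitted) gives a deadline of Jun 22, 2015; Apr 19, 2015 is within that limit.
Step 2 — counting 80 days from May 10, 2015 (end of the 21-day comment period, which began when the application fee is paid on Apr 19, 2015) gives a deadline of Jul 29, 2015; completed May 13, 2015, before the deadline.
Step 3 — counting 10 days from Jun 11, 2015 (end of the 29-day hold period, which began when notice is mailed to adjoining owners on May 13, 2015) gives a deadline of Jun 21, 2015; Jun 12, 2015 is within that limit.
Step 4 — counting 60 days from Jun 12, 2015 (when the environmental checklist is filed) gives a deadline of Aug 11, 2015; Jun 15, 2015 is within that limit.
Step 5 — 21 and 59 days from Jul 18, 2015 (end of the 33-day response period, which began when newspaper notice is published on Jun 15, 2015) are Aug 8, 2015 and Sep 15, 2015 respectively; done Aug 9, 2015, which is between those dates.
Step 6 — 14 and 164 days from Mar 24, 2015 (when the application is submitted) are Apr 7, 2015 and Sep 4, 2015 respectively; done Aug 22, 2015, which is between those dates.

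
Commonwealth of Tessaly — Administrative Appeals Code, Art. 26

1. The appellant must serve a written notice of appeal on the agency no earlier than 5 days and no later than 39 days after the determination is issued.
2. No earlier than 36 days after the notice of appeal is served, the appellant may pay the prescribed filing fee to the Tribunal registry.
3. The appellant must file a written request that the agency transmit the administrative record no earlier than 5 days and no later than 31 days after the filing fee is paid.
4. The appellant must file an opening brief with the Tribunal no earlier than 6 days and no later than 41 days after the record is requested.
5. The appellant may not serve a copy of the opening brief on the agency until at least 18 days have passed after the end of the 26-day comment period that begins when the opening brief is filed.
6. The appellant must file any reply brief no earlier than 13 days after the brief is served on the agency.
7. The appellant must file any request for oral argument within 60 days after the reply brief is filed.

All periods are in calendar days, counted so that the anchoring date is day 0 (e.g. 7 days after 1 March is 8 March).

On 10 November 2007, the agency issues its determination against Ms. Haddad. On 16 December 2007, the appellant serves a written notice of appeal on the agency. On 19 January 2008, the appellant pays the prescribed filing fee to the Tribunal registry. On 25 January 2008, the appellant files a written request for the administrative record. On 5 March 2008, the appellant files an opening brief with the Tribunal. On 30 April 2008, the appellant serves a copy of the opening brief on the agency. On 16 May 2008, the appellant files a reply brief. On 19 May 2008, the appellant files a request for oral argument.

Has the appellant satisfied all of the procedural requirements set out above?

No

Step 1: the window is 5–39 days after 10 November 2007 (when the determination is issued), so 15 November 2007 through 19 December 2007; done 16 December 2007 — within the window.
Step 2: the earliest permitted date is 36 days after 16 December 2007 (when the notice of appeal is served), i.e. 21 January 2008; acted on 19 January 2008, 2 days prematurely.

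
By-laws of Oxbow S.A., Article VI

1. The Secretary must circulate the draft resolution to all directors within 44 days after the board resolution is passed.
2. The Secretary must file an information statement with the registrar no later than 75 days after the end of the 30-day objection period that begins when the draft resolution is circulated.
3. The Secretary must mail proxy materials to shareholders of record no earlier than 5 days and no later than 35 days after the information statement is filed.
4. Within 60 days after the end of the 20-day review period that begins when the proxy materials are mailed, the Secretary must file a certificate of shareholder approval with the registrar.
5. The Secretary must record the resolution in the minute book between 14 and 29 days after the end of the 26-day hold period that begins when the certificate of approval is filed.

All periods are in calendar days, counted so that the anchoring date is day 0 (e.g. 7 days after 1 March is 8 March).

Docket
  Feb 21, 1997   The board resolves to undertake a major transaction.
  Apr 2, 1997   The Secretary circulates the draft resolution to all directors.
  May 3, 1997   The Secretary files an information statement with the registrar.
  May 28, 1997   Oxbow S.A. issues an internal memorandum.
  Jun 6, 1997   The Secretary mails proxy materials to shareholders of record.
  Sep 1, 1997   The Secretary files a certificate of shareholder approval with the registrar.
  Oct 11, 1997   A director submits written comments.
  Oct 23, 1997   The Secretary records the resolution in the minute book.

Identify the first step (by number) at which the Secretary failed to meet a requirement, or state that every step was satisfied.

Step 4

(1) due by Feb 21, 1997 + 44 days = Apr 6, 1997; Apr 2, 1997 is within that limit.
(2) due by May 2, 1997 + 75 days = Jul 16, 1997; done May 3, 1997 — timely.
(3) the permitted window runs from May 3, 1997 + 5 = May 8, 1997 to May 3, 1997 + 35 = Jun 7, 1997; done Jun 6, 1997, which is between those dates.
(4) due by Jun 26, 1997 + 60 days = Aug 25, 1997; Sep 1, 1997 misses that deadline by 7 days.
That is the first point of non-compliance.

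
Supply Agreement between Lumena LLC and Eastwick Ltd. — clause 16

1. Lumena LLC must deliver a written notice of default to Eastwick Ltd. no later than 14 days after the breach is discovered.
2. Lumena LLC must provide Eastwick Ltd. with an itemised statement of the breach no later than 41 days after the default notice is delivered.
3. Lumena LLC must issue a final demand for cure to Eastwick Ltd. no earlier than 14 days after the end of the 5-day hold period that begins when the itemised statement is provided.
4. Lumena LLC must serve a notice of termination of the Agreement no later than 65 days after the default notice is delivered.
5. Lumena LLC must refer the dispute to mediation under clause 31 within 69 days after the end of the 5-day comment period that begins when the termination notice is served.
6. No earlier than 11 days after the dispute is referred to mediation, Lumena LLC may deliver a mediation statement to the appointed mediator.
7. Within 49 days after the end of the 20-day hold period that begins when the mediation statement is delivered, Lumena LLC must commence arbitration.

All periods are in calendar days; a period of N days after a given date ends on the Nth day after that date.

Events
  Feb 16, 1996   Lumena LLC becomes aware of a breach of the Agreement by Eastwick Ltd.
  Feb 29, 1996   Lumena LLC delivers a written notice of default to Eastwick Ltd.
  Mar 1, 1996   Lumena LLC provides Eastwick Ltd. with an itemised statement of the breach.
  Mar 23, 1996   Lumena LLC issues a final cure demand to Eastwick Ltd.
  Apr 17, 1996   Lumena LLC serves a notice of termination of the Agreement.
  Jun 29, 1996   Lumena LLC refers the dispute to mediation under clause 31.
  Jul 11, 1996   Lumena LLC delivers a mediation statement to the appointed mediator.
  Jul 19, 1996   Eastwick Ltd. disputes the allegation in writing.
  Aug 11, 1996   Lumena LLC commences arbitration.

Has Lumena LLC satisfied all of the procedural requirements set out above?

Step 1 — counting 14 days from Feb 16, 1996 (when the breach is discovered) gives a deadline of Mar 1, 1996; Feb 29, 1996 is within that limit.
Step 2 — counting 41 days from Feb 29, 1996 (when the default notice is delivered) gives a deadline of Apr 10, 1996; Mar 1, 1996 is within that limit.
Step 3 — must wait 14 days from Mar 6, 1996 (end of the 5-day hold period, which began when the itemised statement is provided on Mar 1, 1996), so not before Mar 20, 1996; done Mar 23, 1996 — permitted.
Step 4 — counting 65 days from Feb 29, 1996 (when the default notice is delivered) gives a deadline of May 4, 1996; done Apr 17, 1996 — timely.
Step 5 — counting 69 days from Apr 22, 1996 (end of the 5-day comment period, which began when the termination notice is served on Apr 17, 1996) gives a deadline of Jun 30, 1996; Jun 29, 1996 is within that limit.
Step 6 — must wait 11 days from Jun 29, 1996 (when the dispute is referred to mediation), so not before Jul 10, 1996; Jul 11, 1996 is on or after that date.
Step 7 — counting 49 days from Jul 31, 1996 (end of the 20-day hold period, which began when the mediation statement is delivered on Jul 11, 1996) gives a deadline of Sep 18, 1996; completed Aug 11, 1996, before the deadline.

Yes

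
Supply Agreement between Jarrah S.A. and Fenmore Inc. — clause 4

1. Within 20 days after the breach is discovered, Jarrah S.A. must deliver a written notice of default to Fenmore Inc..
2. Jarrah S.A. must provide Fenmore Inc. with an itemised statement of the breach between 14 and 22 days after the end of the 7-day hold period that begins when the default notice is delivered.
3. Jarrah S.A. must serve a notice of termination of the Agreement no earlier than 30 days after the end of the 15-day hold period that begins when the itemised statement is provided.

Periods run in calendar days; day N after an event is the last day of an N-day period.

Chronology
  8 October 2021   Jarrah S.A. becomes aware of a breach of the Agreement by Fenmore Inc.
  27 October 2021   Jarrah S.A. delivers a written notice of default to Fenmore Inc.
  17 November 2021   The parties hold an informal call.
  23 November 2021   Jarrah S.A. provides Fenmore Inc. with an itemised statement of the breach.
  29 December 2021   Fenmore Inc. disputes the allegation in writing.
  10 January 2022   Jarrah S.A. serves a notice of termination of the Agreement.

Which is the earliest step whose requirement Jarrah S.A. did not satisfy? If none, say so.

None — every step was satisfied

Step 1 — counting 20 days from 8 October 2021 (when the breach is discovered) gives a deadline of 28 October 2021; 27 October 2021 is within that limit.
Step 2 — 14 and 22 days from 3 November 2021 (end of the 7-day hold period, which began when the default notice is delivered on 27 October 2021) are 17 November 2021 and 25 November 2021 respectively; done 23 November 2021, which is between those dates.
Step 3 — must wait 30 days from 8 December 2021 (end of the 15-day hold period, which began when the itemised statement is provided on 23 November 2021), so not before 7 January 2022; done 10 January 2022, after the minimum wait.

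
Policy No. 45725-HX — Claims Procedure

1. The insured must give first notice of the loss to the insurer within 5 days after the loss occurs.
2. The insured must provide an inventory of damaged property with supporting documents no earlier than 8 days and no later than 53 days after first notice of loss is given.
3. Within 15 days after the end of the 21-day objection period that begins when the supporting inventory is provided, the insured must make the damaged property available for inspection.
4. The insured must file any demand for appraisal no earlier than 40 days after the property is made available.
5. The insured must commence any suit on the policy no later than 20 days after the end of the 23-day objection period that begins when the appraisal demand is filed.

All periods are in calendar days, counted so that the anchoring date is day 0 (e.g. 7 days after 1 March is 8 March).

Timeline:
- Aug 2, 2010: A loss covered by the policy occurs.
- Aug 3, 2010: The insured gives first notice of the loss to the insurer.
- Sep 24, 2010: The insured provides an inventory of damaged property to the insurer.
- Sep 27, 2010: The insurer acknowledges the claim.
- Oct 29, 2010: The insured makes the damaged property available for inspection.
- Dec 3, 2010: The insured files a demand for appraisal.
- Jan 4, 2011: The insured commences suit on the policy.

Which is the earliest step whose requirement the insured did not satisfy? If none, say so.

Step 1 — counting 5 days from Aug 2, 2010 (when the loss occurs) gives a deadline of Aug 7, 2010; Aug 3, 2010 is within that limit.
Step 2 — 8 and 53 days from Aug 3, 2010 (when first notice of loss is given) are Aug 11, 2010 and Sep 25, 2010 respectively; done Sep 24, 2010, which is between those dates.
Step 3 — counting 15 days from Oct 15, 2010 (end of the 21-day objection period, which began when the supporting inventory is provided on Sep 24, 2010) gives a deadline of Oct 30, 2010; done Oct 29, 2010 — timely.
Step 4 — must wait 40 days from Oct 29, 2010 (when the property is made available), so not before Dec 8, 2010; done Dec 3, 2010 — 5 days too early.
Later steps need not be reached.

Step 4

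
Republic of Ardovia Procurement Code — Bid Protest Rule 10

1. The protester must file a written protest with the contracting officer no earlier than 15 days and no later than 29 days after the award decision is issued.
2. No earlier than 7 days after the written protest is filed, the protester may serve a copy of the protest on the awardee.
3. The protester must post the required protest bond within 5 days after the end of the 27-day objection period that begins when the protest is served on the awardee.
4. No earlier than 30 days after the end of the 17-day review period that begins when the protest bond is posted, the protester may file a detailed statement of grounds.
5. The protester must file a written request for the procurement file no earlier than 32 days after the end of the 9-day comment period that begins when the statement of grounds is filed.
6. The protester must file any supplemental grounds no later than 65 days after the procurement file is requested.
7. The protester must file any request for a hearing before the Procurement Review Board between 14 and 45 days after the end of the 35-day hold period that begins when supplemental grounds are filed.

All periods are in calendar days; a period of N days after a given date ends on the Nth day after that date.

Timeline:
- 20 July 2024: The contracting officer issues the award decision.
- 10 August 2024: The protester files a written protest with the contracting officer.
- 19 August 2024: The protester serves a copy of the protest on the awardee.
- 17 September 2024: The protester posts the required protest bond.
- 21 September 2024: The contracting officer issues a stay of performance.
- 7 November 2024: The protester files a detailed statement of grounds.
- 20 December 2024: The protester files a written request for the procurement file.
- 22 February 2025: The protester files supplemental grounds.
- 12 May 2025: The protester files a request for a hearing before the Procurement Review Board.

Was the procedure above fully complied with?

Step 1 — 15 and 29 days from 20 July 2024 (when the award decision is issued) are 4 August 2024 and 18 August 2024 respectively; done 10 August 2024 — within the window.
Step 2 — must wait 7 days from 10 August 2024 (when the written protest is filed), so not before 17 August 2024; done 19 August 2024 — permitted.
Step 3 — counting 5 days from 15 September 2024 (end of the 27-day objection period, which began when the protest is served on the awardee on 19 August 2024) gives a deadline of 20 September 2024; done 17 September 2024 — timely.
Step 4 — must wait 30 days from 4 October 2024 (end of the 17-day review period, which began when the protest bond is posted on 17 September 2024), so not before 3 November 2024; 7 November 2024 is on or after that date.
Step 5 — must wait 32 days from 16 November 2024 (end of the 9-day comment period, which began when the statement of grounds is filed on 7 November 2024), so not before 18 December 2024; 20 December 2024 is on or after that date.
Step 6 — counting 65 days from 20 December 2024 (when the procurement file is requested) gives a deadline of 23 February 2025; done 22 February 2025 — timely.
Step 7 — 14 and 45 days from 29 March 2025 (end of the 35-day hold period, which began when supplemental grounds are filed on 22 February 2025) are 12 April 2025 and 13 May 2025 respectively; done 12 May 2025 — within the window.

Yes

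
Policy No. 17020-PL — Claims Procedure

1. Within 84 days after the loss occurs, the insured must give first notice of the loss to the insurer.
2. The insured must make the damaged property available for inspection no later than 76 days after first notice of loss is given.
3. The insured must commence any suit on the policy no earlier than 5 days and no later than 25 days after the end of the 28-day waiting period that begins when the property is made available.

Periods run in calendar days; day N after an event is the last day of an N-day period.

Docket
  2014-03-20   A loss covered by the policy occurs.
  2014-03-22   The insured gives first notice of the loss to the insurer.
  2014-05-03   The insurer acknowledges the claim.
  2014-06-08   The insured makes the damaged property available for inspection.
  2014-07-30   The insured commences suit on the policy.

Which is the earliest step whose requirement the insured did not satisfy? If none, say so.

Step 1 — counting 84 days from 2014-03-20 (when the loss occurs) gives a deadline of 2014-06-12; completed 2014-03-22, before the deadline.
Step 2 — counting 76 days from 2014-03-22 (when first notice of loss is given) gives a deadline of 2014-06-06; done 2014-06-08 — 2 days late.
The procedure was therefore not followed at step 2.

Step 2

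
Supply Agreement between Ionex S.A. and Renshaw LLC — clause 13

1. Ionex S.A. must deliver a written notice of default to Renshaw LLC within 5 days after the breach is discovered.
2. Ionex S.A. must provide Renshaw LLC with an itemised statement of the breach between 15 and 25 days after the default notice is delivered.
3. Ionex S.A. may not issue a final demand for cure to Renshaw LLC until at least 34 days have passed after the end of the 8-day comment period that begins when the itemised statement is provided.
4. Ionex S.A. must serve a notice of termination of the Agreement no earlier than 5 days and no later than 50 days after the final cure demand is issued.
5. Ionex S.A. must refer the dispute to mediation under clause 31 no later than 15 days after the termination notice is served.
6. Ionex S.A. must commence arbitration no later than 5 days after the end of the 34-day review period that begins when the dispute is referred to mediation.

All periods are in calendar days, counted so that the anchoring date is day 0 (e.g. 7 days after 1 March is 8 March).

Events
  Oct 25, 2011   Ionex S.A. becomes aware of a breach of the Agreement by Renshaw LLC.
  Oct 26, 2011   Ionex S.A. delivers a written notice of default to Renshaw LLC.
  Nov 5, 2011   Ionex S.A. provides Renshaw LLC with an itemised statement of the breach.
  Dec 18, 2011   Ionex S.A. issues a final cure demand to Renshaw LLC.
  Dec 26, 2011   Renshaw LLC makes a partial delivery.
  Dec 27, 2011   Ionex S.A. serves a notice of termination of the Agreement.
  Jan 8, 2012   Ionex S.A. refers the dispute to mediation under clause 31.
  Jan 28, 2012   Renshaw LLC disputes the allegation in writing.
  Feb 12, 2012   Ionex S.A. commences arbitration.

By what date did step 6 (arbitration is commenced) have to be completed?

The dispute is referred to mediation on Jan 8, 2012; the 34-day review period therefore ends Feb 11, 2012, and step 6 runs from that date. 5 days after Feb 11, 2012 is Feb 16, 2012.

Feb 16, 2012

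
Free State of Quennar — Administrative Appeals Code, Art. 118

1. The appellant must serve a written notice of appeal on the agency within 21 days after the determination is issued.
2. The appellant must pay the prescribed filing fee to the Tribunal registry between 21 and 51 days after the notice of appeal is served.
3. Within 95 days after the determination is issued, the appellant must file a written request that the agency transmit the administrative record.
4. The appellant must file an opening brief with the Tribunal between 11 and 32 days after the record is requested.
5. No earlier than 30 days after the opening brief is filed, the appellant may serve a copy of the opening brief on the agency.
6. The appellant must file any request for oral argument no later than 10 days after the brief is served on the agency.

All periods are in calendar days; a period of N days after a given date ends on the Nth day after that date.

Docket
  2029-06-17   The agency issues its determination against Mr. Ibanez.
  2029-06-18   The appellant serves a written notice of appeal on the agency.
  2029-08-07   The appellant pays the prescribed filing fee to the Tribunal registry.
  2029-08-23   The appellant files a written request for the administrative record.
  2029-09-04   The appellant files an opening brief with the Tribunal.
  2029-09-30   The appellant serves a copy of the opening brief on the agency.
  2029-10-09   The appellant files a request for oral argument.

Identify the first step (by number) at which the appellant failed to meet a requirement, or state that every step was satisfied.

Step 1 — counting 21 days from 2029-06-17 (when the determination is issued) gives a deadline of 2029-07-08; 2029-06-18 is within that limit.
Step 2 — 21 and 51 days from 2029-06-18 (when the notice of appeal is served) are 2029-07-09 and 2029-08-08 respectively; 2029-08-07 falls inside that range.
Step 3 — counting 95 days from 2029-06-17 (when the determination is issued) gives a deadline of 2029-09-20; completed 2029-08-23, before the deadline.
Step 4 — 11 and 32 days from 2029-08-23 (when the record is requested) are 2029-09-03 and 2029-09-24 respectively; done 2029-09-04 — within the window.
Step 5 — must wait 30 days from 2029-09-04 (when the opening brief is filed), so not before 2029-10-04; 2029-09-30 is 4 days before the earliest permitted date.
That is the first point of non-compliance.

Step 5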